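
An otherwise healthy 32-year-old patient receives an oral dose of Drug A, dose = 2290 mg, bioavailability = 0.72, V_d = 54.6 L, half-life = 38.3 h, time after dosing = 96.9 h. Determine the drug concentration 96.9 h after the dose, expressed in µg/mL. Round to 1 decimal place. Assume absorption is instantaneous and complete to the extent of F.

Amount reaching circulation = F × Dose = 0.72 × 2290 = 1649 mg
C₀ = F·Dose / Vd = 1649 / 54.6 = 30.20 mg/L
k = ln2 / t½ = 0.693147 / 38.3 = 0.01810 h⁻¹
C = C₀ · e^(−k·t) = 30.20 × e^(−0.01810 × 96.9)
  = 30.20 × 0.1731 = 5.228 mg/L
(5.228 mg/L = 5.228 µg/mL)

5.2 µg/mL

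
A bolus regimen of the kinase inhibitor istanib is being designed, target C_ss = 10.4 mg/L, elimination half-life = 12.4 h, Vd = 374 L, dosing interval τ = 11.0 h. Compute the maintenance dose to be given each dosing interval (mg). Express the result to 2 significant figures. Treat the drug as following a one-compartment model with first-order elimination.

2400 mg

k = ln2 / t½ = 0.693147 / 12.4 = 0.05590 h⁻¹
CL = k × Vd = 0.05590 × 374 = 20.91 L/h
At steady state, Dose/τ = Css × CL.
Dose = Css × CL × τ = 10.4 × 20.91 × 11.0 = 2392 mg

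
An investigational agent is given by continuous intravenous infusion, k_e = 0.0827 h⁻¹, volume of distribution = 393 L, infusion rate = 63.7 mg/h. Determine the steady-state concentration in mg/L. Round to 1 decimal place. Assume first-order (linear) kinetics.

2.0 mg/L

CL = k × Vd = 0.08270 × 393 = 32.50 L/h
At steady state Css = R₀ / CL = 63.7 / 32.50 = 1.960 mg/L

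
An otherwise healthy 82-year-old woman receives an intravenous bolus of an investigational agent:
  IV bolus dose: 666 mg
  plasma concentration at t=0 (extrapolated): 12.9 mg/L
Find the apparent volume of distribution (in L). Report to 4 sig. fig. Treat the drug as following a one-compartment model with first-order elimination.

51.63 L

Vd = Dose / C₀ = 666.0 / 12.9 = 51.63 L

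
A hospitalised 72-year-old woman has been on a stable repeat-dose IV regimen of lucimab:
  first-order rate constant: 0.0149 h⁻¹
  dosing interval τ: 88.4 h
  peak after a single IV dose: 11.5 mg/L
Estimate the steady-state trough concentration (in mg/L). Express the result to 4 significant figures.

e^(−kτ) = e^(−0.01490 × 88.4) = 0.2679
Accumulation ratio R = 1 / (1 − e^(−kτ)) = 1 / (1 − 0.2679) = 1.366
Steady-state trough = C₀ × R × e^(−kτ) = 11.5 × 1.366 × 0.2679 = 4.208 mg/L

4.208 mg/L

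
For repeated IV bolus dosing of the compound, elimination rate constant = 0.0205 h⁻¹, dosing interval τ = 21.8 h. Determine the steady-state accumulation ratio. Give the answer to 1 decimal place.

2.8

e^(−kτ) = e^(−0.02050 × 21.8) = 0.6396
Accumulation ratio R = 1 / (1 − e^(−kτ)) = 1 / (1 − 0.6396) = 2.775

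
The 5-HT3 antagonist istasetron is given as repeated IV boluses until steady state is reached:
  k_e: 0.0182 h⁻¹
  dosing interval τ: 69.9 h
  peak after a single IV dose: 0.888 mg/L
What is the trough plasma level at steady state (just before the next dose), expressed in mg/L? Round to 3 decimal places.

e^(−kτ) = e^(−0.01820 × 69.9) = 0.2802
Accumulation ratio R = 1 / (1 − e^(−kτ)) = 1 / (1 − 0.2802) = 1.389
Steady-state trough = C₀ × R × e^(−kτ) = 0.888 × 1.389 × 0.2802 = 0.3456 mg/L

0.346 mg/L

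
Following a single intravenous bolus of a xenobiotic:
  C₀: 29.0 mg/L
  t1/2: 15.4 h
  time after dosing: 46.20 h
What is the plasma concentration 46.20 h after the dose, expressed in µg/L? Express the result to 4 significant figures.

3625 µg/L

k = ln2 / t½ = 0.693147 / 15.4 = 0.04501 h⁻¹
t / t½ = 46.20 / 15.4 = 3 half-lives
C = C₀ × (1/2)^3 = 29.00 × 0.1250 = 3.625 mg/L
Convert: 3.625 mg/L × 1000 = 3625 µg/L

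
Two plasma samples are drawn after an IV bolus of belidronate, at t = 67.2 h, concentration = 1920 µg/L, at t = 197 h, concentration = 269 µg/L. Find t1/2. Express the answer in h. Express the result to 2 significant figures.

46 h

k = ln(C₁/C₂) / (t₂ − t₁) = ln(1920/269) / (197 − 67.2)
  = 1.965 / 129.8 = 0.01514 h⁻¹
t½ = ln2 / k = 0.693147 / 0.01514 = 45.78 h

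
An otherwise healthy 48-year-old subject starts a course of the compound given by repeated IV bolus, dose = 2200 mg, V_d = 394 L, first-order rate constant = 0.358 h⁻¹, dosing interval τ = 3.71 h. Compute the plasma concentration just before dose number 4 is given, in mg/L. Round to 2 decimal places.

C₀ per dose = Dose / Vd = 2200 / 394 = 5.584 mg/L
Fraction remaining after one interval: r = e^(−kτ) = e^(−0.3580 × 3.71) = 0.2650
Before dose 4, 3 doses have been given (aged 1τ, 2τ, 3τ).
C_trough = C₀ × (r + r² + … + r^3) = C₀ × r(1−r^3)/(1−r)
        = 5.584 × 0.2650 × (1 − 0.01861) / (1 − 0.2650) = 1.976 mg/L

1.98 mg/L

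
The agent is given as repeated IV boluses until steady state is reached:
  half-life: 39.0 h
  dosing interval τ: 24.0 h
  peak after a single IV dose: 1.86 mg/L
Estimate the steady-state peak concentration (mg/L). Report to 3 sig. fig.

k = ln2 / t½ = 0.693147 / 39.0 = 0.01777 h⁻¹
e^(−kτ) = e^(−0.01777 × 24.0) = 0.6528
Accumulation ratio R = 1 / (1 − e^(−kτ)) = 1 / (1 − 0.6528) = 2.880
Steady-state peak = C₀ × R = 1.86 × 2.880 = 5.357 mg/L

5.36 mg/L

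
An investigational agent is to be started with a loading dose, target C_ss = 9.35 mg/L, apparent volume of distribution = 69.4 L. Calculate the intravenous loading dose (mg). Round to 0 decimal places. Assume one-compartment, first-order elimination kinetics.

LD = Css × Vd = 9.35 × 69.4 = 648.9 mg

649 mg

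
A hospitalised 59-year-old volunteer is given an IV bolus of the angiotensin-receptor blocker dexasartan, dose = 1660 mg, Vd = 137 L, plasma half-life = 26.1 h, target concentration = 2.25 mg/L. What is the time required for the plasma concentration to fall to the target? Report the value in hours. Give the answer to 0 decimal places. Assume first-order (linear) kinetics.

C₀ = Dose / Vd = 1660 / 137 = 12.12 mg/L
k = ln2 / t½ = 0.693147 / 26.1 = 0.02656 h⁻¹
t = ln(C₀ / C) / k = ln(12.12 / 2.25) / 0.02656
  = ln(5.387) / 0.02656 = 1.684 / 0.02656 = 63.40 h

63 h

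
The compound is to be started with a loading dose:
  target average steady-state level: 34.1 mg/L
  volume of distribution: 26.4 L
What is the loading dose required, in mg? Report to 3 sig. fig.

LD = Css × Vd = 34.1 × 26.4 = 900.2 mg

900 mg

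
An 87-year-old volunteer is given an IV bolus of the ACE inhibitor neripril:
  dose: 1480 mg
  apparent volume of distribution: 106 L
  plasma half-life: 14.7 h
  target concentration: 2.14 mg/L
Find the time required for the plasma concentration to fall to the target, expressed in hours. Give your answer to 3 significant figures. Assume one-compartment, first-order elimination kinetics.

C₀ = Dose / Vd = 1480 / 106 = 13.96 mg/L
k = ln2 / t½ = 0.693147 / 14.7 = 0.04715 h⁻¹
t = ln(C₀ / C) / k = ln(13.96 / 2.14) / 0.04715
  = ln(6.523) / 0.04715 = 1.875 / 0.04715 = 39.77 h

39.8 h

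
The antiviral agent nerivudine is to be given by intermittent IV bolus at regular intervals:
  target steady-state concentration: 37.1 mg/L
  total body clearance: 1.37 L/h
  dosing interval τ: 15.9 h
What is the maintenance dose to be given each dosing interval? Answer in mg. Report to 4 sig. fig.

At steady state, Dose/τ = Css × CL.
Dose = Css × CL × τ = 37.1 × 1.370 × 15.9 = 808.1 mg

808.1 mg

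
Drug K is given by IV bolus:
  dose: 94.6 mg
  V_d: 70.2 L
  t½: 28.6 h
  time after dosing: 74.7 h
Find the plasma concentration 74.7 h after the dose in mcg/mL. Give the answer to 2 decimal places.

0.22 mcg/mL

C₀ = Dose / Vd = 94.60 / 70.2 = 1.348 mg/L
k = ln2 / t½ = 0.693147 / 28.6 = 0.02424 h⁻¹
C = C₀ · e^(−k·t) = 1.348 × e^(−0.02424 × 74.7)
  = 1.348 × 0.1635 = 0.2204 mg/L
(0.2204 mg/L = 0.2204 mcg/mL)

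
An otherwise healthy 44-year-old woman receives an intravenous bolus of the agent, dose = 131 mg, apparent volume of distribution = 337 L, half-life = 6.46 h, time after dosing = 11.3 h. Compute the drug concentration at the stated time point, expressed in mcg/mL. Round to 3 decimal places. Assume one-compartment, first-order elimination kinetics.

0.116 mcg/mL

C₀ = Dose / Vd = 131.0 / 337 = 0.3887 mg/L
k = ln2 / t½ = 0.693147 / 6.46 = 0.1073 h⁻¹
C = C₀ · e^(−k·t) = 0.3887 × e^(−0.1073 × 11.3)
  = 0.3887 × 0.2975 = 0.1156 mg/L
(0.1156 mg/L = 0.1156 mcg/mL)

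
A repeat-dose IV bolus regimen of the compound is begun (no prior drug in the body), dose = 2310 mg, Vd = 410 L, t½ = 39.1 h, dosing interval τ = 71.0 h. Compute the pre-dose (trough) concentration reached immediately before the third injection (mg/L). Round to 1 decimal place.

C₀ per dose = Dose / Vd = 2310 / 410 = 5.634 mg/L
k = ln2 / t½ = 0.693147 / 39.1 = 0.01773 h⁻¹
Fraction remaining after one interval: r = e^(−kτ) = e^(−0.01773 × 71.0) = 0.2840
Before dose 3, 2 doses have been given (aged 1τ, 2τ).
C_trough = C₀ × (r + r²) = 5.634 × (0.2840 + 0.08066) = 2.054 mg/L

2.1 mg/L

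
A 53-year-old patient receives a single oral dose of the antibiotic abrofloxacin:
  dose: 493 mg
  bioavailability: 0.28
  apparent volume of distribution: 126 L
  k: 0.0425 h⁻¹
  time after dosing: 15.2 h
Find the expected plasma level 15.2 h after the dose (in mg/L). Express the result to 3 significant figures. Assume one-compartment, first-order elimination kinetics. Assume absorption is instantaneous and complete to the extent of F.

0.574 mg/L

Amount reaching circulation = F × Dose = 0.28 × 493.0 = 138.0 mg
C₀ = F·Dose / Vd = 138.0 / 126 = 1.095 mg/L
C = C₀ · e^(−k·t) = 1.095 × e^(−0.04250 × 15.2)
  = 1.095 × 0.5241 = 0.5739 mg/L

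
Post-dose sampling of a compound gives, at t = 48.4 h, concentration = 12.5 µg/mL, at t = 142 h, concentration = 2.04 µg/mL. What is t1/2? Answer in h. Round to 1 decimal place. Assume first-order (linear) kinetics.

35.8 h

k = ln(C₁/C₂) / (t₂ − t₁) = ln(12.5/2.04) / (142 − 48.4)
  = 1.813 / 93.60 = 0.01937 h⁻¹
t½ = ln2 / k = 0.693147 / 0.01937 = 35.78 h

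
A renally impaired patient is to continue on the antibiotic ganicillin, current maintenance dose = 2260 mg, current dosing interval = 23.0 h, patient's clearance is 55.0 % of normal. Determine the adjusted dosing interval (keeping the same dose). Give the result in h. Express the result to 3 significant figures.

41.8 h

To keep the same average steady-state level, dosing rate must scale with clearance.
CL ratio = 55.0 / 100 = 0.5500
New interval (same dose) = 23.0 / 0.5500 = 41.82 h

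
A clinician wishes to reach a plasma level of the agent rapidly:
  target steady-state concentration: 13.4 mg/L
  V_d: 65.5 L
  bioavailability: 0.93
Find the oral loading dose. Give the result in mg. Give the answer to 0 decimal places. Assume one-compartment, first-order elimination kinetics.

944 mg

LD = Css × Vd / F = 13.4 × 65.5 / 0.93 = 943.8 mg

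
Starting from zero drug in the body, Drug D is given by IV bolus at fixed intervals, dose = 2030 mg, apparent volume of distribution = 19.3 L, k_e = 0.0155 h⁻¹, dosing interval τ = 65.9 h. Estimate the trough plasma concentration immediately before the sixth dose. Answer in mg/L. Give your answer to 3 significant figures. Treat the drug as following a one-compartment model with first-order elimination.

58.8 mg/L

C₀ per dose = Dose / Vd = 2030 / 19.3 = 105.2 mg/L
Fraction remaining after one interval: r = e^(−kτ) = e^(−0.01550 × 65.9) = 0.3601
Before dose 6, 5 doses have been given (aged 1τ, 2τ, 3τ, 4τ, 5τ).
C_trough = C₀ × (r + r² + … + r^5) = C₀ × r(1−r^5)/(1−r)
        = 105.2 × 0.3601 × (1 − 0.006055) / (1 − 0.3601) = 58.84 mg/L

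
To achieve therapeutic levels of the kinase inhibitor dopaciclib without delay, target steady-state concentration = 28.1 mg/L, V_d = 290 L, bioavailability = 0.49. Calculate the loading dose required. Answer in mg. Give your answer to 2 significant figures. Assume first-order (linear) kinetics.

LD = Css × Vd / F = 28.1 × 290 / 0.49 = 16630 mg

17000 mg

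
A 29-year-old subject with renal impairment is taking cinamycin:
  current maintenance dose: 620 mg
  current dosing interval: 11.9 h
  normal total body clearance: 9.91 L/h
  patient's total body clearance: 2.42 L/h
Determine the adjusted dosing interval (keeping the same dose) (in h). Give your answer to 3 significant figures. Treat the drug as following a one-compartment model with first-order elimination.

To keep the same average steady-state level, dosing rate must scale with clearance.
CL ratio = 2.42 / 9.91 = 0.2442
New interval (same dose) = 11.9 / 0.2442 = 48.73 h

48.7 h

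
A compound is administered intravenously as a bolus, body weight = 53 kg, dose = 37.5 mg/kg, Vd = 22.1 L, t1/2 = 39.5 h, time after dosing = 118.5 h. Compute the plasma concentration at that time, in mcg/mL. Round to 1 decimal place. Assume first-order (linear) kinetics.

11.2 mcg/mL

Total dose = 37.5 × 53 = 1988 mg
C₀ = Dose / Vd = 1988 / 22.1 = 89.95 mg/L
k = ln2 / t½ = 0.693147 / 39.5 = 0.01755 h⁻¹
t / t½ = 118.5 / 39.5 = 3 half-lives
C = C₀ × (1/2)^3 = 89.95 × 0.1250 = 11.24 mg/L
(11.24 mg/L = 11.24 mcg/mL)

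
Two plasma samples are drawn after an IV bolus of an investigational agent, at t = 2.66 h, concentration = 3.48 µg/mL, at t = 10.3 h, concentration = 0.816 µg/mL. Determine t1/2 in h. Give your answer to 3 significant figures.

3.65 h

k = ln(C₁/C₂) / (t₂ − t₁) = ln(3.48/0.816) / (10.3 − 2.66)
  = 1.450 / 7.640 = 0.1898 h⁻¹
t½ = ln2 / k = 0.693147 / 0.1898 = 3.652 h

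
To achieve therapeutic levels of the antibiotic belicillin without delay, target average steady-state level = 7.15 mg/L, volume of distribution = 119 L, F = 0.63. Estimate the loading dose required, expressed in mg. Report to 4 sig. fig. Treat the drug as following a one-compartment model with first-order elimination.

1351 mg

LD = Css × Vd / F = 7.15 × 119 / 0.63 = 1351 mg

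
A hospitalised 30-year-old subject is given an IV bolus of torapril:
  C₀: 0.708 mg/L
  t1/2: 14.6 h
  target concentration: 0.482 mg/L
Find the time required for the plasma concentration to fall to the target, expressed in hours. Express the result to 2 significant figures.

8.1 h

k = ln2 / t½ = 0.693147 / 14.6 = 0.04748 h⁻¹
t = ln(C₀ / C) / k = ln(0.7080 / 0.482) / 0.04748
  = ln(1.469) / 0.04748 = 0.3846 / 0.04748 = 8.100 h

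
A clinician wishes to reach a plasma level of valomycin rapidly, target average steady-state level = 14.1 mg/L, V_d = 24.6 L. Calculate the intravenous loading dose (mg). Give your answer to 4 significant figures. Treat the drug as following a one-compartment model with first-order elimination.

346.9 mg

LD = Css × Vd = 14.1 × 24.6 = 346.9 mg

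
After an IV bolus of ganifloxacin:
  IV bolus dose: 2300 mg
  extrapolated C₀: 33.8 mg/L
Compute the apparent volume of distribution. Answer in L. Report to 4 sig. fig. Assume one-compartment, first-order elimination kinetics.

68.05 L

Vd = Dose / C₀ = 2300 / 33.8 = 68.05 L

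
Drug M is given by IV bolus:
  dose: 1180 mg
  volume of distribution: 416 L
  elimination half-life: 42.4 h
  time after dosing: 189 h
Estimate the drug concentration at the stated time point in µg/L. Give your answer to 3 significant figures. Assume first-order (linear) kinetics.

C₀ = Dose / Vd = 1180 / 416 = 2.837 mg/L
k = ln2 / t½ = 0.693147 / 42.4 = 0.01635 h⁻¹
C = C₀ · e^(−k·t) = 2.837 × e^(−0.01635 × 189)
  = 2.837 × 0.04550 = 0.1291 mg/L
Convert: 0.1291 mg/L × 1000 = 129.1 µg/L

129 µg/L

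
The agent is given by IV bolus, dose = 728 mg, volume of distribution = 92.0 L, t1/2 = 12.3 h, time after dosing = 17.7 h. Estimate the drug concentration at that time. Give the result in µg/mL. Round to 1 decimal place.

2.9 µg/mL

C₀ = Dose / Vd = 728.0 / 92.0 = 7.913 mg/L
k = ln2 / t½ = 0.693147 / 12.3 = 0.05635 h⁻¹
C = C₀ · e^(−k·t) = 7.913 × e^(−0.05635 × 17.7)
  = 7.913 × 0.3688 = 2.918 mg/L
(2.918 mg/L = 2.918 µg/mL)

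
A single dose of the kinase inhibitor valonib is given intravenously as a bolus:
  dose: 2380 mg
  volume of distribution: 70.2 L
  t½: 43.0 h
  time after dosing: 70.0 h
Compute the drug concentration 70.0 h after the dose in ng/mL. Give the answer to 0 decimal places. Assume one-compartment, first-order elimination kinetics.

10970 ng/mL

C₀ = Dose / Vd = 2380 / 70.2 = 33.90 mg/L
k = ln2 / t½ = 0.693147 / 43.0 = 0.01612 h⁻¹
C = C₀ · e^(−k·t) = 33.90 × e^(−0.01612 × 70.0)
  = 33.90 × 0.3236 = 10.97 mg/L
Convert: 10.97 mg/L × 1000 = 10970 ng/mL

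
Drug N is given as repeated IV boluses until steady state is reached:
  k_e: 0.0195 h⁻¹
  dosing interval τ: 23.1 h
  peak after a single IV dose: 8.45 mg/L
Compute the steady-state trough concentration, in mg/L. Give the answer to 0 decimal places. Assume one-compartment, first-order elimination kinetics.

15 mg/L

e^(−kτ) = e^(−0.01950 × 23.1) = 0.6373
Accumulation ratio R = 1 / (1 − e^(−kτ)) = 1 / (1 − 0.6373) = 2.757
Steady-state trough = C₀ × R × e^(−kτ) = 8.45 × 2.757 × 0.6373 = 14.85 mg/L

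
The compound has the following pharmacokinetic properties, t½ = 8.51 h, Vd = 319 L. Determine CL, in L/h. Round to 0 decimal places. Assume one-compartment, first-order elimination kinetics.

26 L/h

k = ln2 / t½ = 0.693147 / 8.51 = 0.08145 h⁻¹
CL = k × Vd = 0.08145 × 319 = 25.98 L/h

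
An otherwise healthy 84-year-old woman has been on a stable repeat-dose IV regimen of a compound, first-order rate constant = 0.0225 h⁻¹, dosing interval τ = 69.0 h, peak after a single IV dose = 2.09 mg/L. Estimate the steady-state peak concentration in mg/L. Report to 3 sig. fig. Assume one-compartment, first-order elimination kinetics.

2.65 mg/L

e^(−kτ) = e^(−0.02250 × 69.0) = 0.2117
Accumulation ratio R = 1 / (1 − e^(−kτ)) = 1 / (1 − 0.2117) = 1.269
Steady-state peak = C₀ × R = 2.09 × 1.269 = 2.652 mg/L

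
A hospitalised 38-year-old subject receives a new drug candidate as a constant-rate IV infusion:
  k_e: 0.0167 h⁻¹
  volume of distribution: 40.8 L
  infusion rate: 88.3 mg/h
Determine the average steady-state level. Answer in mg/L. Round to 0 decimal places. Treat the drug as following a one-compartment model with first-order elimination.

CL = k × Vd = 0.01670 × 40.8 = 0.6814 L/h
At steady state Css = R₀ / CL = 88.3 / 0.6814 = 129.6 mg/L

130 mg/L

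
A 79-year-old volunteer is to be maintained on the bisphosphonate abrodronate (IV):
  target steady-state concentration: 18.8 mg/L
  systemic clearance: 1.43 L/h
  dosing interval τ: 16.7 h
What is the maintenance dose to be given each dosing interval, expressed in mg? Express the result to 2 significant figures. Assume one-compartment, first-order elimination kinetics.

At steady state, Dose/τ = Css × CL.
Dose = Css × CL × τ = 18.8 × 1.430 × 16.7 = 449.0 mg

450 mg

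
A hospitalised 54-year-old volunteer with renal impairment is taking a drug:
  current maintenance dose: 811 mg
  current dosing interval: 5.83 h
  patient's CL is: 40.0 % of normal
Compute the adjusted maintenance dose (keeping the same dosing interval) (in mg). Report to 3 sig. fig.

324 mg

To keep the same average steady-state level, dosing rate must scale with clearance.
CL ratio = 40.0 / 100 = 0.4000
New dose (same interval) = 811 × 0.4000 = 324.4 mg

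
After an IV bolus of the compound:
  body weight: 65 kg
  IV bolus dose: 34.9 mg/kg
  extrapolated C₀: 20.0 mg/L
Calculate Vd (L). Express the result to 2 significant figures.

110 L

Dose = 34.9 × 65 = 2269 mg
Vd = Dose / C₀ = 2269 / 20.0 = 113.5 L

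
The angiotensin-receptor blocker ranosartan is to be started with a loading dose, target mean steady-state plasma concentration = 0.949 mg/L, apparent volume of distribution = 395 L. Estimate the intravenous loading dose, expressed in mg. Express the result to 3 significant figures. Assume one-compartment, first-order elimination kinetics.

375 mg

LD = Css × Vd = 0.949 × 395 = 374.9 mg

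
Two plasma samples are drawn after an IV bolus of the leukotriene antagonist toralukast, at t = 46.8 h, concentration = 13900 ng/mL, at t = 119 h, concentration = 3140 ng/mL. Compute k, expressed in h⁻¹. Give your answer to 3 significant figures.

0.0206 h⁻¹

k = ln(C₁/C₂) / (t₂ − t₁) = ln(13900/3140) / (119 − 46.8)
  = 1.488 / 72.20 = 0.02061 h⁻¹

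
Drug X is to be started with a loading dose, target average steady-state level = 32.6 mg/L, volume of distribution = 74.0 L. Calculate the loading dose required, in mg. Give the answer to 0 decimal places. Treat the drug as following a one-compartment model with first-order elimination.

2412 mg

LD = Css × Vd = 32.6 × 74.0 = 2412 mg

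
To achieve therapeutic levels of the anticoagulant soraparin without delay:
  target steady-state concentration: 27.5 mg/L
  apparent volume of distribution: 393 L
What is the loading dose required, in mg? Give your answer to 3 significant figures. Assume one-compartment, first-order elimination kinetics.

LD = Css × Vd = 27.5 × 393 = 10810 mg

10800 mg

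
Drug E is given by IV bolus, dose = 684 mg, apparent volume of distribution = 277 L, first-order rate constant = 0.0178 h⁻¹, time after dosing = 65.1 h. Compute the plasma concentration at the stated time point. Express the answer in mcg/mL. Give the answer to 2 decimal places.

0.78 mcg/mL

C₀ = Dose / Vd = 684.0 / 277 = 2.469 mg/L
C = C₀ · e^(−k·t) = 2.469 × e^(−0.01780 × 65.1)
  = 2.469 × 0.3139 = 0.7750 mg/L
(0.7750 mg/L = 0.7750 mcg/mL)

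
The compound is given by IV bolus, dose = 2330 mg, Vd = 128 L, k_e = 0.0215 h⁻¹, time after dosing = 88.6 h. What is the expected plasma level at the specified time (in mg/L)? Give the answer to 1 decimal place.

C₀ = Dose / Vd = 2330 / 128 = 18.20 mg/L
C = C₀ · e^(−k·t) = 18.20 × e^(−0.02150 × 88.6)
  = 18.20 × 0.1488 = 2.708 mg/L

2.7 mg/L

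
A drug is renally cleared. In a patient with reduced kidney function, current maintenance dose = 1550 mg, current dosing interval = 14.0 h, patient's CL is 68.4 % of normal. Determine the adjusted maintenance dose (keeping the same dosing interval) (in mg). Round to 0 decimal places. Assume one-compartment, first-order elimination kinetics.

To keep the same average steady-state level, dosing rate must scale with clearance.
CL ratio = 68.4 / 100 = 0.6840
New dose (same interval) = 1550 × 0.6840 = 1060 mg

1060 mg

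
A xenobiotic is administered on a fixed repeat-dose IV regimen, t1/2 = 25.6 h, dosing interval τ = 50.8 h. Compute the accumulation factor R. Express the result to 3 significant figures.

1.34

k = ln2 / t½ = 0.693147 / 25.6 = 0.02708 h⁻¹
e^(−kτ) = e^(−0.02708 × 50.8) = 0.2527
Accumulation ratio R = 1 / (1 − e^(−kτ)) = 1 / (1 − 0.2527) = 1.338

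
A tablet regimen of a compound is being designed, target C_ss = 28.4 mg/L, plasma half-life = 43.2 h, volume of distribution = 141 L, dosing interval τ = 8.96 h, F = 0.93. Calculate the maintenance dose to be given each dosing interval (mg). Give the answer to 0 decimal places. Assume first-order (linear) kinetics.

619 mg

k = ln2 / t½ = 0.693147 / 43.2 = 0.01605 h⁻¹
CL = k × Vd = 0.01605 × 141 = 2.263 L/h
At steady state, F × (Dose/τ) = Css × CL.
Dose = Css × CL × τ / F = 28.4 × 2.263 × 8.96 / 0.93 = 619.2 mg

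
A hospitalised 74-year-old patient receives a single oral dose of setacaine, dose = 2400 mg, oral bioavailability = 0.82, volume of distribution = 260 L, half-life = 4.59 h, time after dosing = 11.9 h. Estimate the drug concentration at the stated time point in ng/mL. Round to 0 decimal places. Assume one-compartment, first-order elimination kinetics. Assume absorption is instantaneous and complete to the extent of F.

1255 ng/mL

Amount reaching circulation = F × Dose = 0.82 × 2400 = 1968 mg
C₀ = F·Dose / Vd = 1968 / 260 = 7.569 mg/L
k = ln2 / t½ = 0.693147 / 4.59 = 0.1510 h⁻¹
C = C₀ · e^(−k·t) = 7.569 × e^(−0.1510 × 11.9)
  = 7.569 × 0.1658 = 1.255 mg/L
Convert: 1.255 mg/L × 1000 = 1255 ng/mL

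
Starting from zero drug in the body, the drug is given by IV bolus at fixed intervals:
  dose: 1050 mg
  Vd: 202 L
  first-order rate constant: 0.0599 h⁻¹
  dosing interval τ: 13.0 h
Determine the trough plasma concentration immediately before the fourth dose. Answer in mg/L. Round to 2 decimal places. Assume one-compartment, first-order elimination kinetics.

3.98 mg/L

C₀ per dose = Dose / Vd = 1050 / 202 = 5.198 mg/L
Fraction remaining after one interval: r = e^(−kτ) = e^(−0.05990 × 13.0) = 0.4590
Before dose 4, 3 doses have been given (aged 1τ, 2τ, 3τ).
C_trough = C₀ × (r + r² + … + r^3) = C₀ × r(1−r^3)/(1−r)
        = 5.198 × 0.4590 × (1 − 0.09670) / (1 − 0.4590) = 3.984 mg/L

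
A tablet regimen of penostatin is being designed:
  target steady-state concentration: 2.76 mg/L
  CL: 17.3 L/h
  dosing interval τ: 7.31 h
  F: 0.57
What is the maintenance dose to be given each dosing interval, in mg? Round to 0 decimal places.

At steady state, F × (Dose/τ) = Css × CL.
Dose = Css × CL × τ / F = 2.76 × 17.30 × 7.31 / 0.57 = 612.3 mg

612 mg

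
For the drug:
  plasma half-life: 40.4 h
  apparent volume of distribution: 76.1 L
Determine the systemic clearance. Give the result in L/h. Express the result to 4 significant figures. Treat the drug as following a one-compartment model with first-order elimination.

1.306 L/h

k = ln2 / t½ = 0.693147 / 40.4 = 0.01716 h⁻¹
CL = k × Vd = 0.01716 × 76.1 = 1.306 L/h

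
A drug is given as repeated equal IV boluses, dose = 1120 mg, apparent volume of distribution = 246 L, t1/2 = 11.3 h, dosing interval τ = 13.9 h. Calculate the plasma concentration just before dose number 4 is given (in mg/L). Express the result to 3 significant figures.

3.12 mg/L

C₀ per dose = Dose / Vd = 1120 / 246 = 4.553 mg/L
k = ln2 / t½ = 0.693147 / 11.3 = 0.06134 h⁻¹
Fraction remaining after one interval: r = e^(−kτ) = e^(−0.06134 × 13.9) = 0.4263
Before dose 4, 3 doses have been given (aged 1τ, 2τ, 3τ).
C_trough = C₀ × (r + r² + … + r^3) = C₀ × r(1−r^3)/(1−r)
        = 4.553 × 0.4263 × (1 − 0.07747) / (1 − 0.4263) = 3.121 mg/L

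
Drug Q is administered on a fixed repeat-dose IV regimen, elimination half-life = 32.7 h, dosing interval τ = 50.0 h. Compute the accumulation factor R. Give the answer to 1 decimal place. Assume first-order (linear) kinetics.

k = ln2 / t½ = 0.693147 / 32.7 = 0.02120 h⁻¹
e^(−kτ) = e^(−0.02120 × 50.0) = 0.3465
Accumulation ratio R = 1 / (1 − e^(−kτ)) = 1 / (1 − 0.3465) = 1.530

1.5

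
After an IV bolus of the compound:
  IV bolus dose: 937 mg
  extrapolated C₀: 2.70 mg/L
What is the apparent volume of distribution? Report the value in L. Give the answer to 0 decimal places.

347 L

Vd = Dose / C₀ = 937.0 / 2.70 = 347.0 L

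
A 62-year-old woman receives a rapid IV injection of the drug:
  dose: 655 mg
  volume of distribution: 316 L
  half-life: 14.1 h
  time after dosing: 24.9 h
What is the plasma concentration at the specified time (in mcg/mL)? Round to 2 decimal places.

C₀ = Dose / Vd = 655.0 / 316 = 2.073 mg/L
k = ln2 / t½ = 0.693147 / 14.1 = 0.04916 h⁻¹
C = C₀ · e^(−k·t) = 2.073 × e^(−0.04916 × 24.9)
  = 2.073 × 0.2940 = 0.6095 mg/L
(0.6095 mg/L = 0.6095 mcg/mL)

0.61 mcg/mL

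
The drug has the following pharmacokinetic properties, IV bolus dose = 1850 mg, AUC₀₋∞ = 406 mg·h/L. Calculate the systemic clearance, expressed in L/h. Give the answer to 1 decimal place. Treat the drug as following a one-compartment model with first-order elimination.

CL = Dose / AUC = 1850 / 406 = 4.557 L/h

4.6 L/h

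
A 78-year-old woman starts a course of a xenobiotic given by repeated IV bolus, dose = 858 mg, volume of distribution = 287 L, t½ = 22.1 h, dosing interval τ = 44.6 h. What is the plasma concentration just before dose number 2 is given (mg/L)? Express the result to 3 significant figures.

0.738 mg/L

C₀ per dose = Dose / Vd = 858 / 287 = 2.990 mg/L
k = ln2 / t½ = 0.693147 / 22.1 = 0.03136 h⁻¹
Fraction remaining after one interval: r = e^(−kτ) = e^(−0.03136 × 44.6) = 0.2469
Before dose 2, 1 dose has been given (aged 1τ).
C_trough = C₀ × r = 2.990 × 0.2469 = 0.7382 mg/L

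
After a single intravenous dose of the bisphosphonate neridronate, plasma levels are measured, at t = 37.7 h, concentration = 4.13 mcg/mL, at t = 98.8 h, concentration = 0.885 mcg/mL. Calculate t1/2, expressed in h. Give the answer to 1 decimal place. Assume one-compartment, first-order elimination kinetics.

27.5 h

k = ln(C₁/C₂) / (t₂ − t₁) = ln(4.13/0.885) / (98.8 − 37.7)
  = 1.540 / 61.10 = 0.02520 h⁻¹
t½ = ln2 / k = 0.693147 / 0.02520 = 27.51 h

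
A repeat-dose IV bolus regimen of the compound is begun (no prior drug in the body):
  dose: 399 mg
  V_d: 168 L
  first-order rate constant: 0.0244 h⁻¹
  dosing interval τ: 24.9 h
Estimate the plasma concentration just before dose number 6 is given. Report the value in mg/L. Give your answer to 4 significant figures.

C₀ per dose = Dose / Vd = 399 / 168 = 2.375 mg/L
Fraction remaining after one interval: r = e^(−kτ) = e^(−0.02440 × 24.9) = 0.5447
Before dose 6, 5 doses have been given (aged 1τ, 2τ, 3τ, 4τ, 5τ).
C_trough = C₀ × (r + r² + … + r^5) = C₀ × r(1−r^5)/(1−r)
        = 2.375 × 0.5447 × (1 − 0.04795) / (1 − 0.5447) = 2.705 mg/L

2.705 mg/L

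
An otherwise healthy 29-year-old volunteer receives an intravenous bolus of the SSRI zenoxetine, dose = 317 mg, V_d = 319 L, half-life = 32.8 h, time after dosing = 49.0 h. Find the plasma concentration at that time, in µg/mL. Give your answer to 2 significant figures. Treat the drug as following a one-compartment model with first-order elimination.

0.35 µg/mL

C₀ = Dose / Vd = 317.0 / 319 = 0.9937 mg/L
k = ln2 / t½ = 0.693147 / 32.8 = 0.02113 h⁻¹
C = C₀ · e^(−k·t) = 0.9937 × e^(−0.02113 × 49.0)
  = 0.9937 × 0.3551 = 0.3529 mg/L
(0.3529 mg/L = 0.3529 µg/mL)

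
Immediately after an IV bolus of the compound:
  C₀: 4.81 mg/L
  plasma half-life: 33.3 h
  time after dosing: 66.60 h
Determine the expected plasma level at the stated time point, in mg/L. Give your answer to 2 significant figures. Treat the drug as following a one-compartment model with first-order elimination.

k = ln2 / t½ = 0.693147 / 33.3 = 0.02082 h⁻¹
t / t½ = 66.60 / 33.3 = 2 half-lives
C = C₀ × (1/2)^2 = 4.810 × 0.2500 = 1.203 mg/L

1.2 mg/L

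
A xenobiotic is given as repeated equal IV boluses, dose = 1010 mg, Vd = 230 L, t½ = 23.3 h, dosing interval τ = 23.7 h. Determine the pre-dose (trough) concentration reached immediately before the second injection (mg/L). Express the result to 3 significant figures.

C₀ per dose = Dose / Vd = 1010 / 230 = 4.391 mg/L
k = ln2 / t½ = 0.693147 / 23.3 = 0.02975 h⁻¹
Fraction remaining after one interval: r = e^(−kτ) = e^(−0.02975 × 23.7) = 0.4941
Before dose 2, 1 dose has been given (aged 1τ).
C_trough = C₀ × r = 4.391 × 0.4941 = 2.170 mg/L

2.17 mg/L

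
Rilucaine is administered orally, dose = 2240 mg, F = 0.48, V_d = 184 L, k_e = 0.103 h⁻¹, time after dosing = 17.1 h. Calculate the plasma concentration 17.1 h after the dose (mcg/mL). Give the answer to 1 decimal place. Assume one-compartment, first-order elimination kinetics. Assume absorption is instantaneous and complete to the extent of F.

Amount reaching circulation = F × Dose = 0.48 × 2240 = 1075 mg
C₀ = F·Dose / Vd = 1075 / 184 = 5.842 mg/L
C = C₀ · e^(−k·t) = 5.842 × e^(−0.1030 × 17.1)
  = 5.842 × 0.1718 = 1.004 mg/L
(1.004 mg/L = 1.004 mcg/mL)

1.0 mcg/mL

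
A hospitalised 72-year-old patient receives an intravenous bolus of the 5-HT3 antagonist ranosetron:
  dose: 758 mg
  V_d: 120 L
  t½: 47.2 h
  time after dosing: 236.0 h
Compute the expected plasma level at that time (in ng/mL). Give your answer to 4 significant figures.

197.4 ng/mL

C₀ = Dose / Vd = 758.0 / 120 = 6.317 mg/L
k = ln2 / t½ = 0.693147 / 47.2 = 0.01469 h⁻¹
t / t½ = 236.0 / 47.2 = 5 half-lives
C = C₀ × (1/2)^5 = 6.317 × 0.03125 = 0.1974 mg/L
Convert: 0.1974 mg/L × 1000 = 197.4 ng/mL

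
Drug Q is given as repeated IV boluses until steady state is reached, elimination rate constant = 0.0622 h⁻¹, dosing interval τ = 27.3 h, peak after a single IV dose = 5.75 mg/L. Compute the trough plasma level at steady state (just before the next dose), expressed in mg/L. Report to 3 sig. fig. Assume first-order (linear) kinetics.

e^(−kτ) = e^(−0.06220 × 27.3) = 0.1830
Accumulation ratio R = 1 / (1 − e^(−kτ)) = 1 / (1 − 0.1830) = 1.224
Steady-state trough = C₀ × R × e^(−kτ) = 5.75 × 1.224 × 0.1830 = 1.288 mg/L

1.29 mg/L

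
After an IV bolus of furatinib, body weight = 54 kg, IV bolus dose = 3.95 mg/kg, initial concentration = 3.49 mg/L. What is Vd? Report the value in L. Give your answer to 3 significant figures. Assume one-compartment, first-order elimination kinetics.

Dose = 3.95 × 54 = 213.3 mg
Vd = Dose / C₀ = 213.3 / 3.49 = 61.12 L

61.1 L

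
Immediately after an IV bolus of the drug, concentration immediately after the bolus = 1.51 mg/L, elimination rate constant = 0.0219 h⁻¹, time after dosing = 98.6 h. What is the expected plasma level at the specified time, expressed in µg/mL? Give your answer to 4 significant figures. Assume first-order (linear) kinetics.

C = C₀ · e^(−k·t) = 1.510 × e^(−0.02190 × 98.6)
  = 1.510 × 0.1154 = 0.1743 mg/L
(0.1743 mg/L = 0.1743 µg/mL)

0.1743 µg/mL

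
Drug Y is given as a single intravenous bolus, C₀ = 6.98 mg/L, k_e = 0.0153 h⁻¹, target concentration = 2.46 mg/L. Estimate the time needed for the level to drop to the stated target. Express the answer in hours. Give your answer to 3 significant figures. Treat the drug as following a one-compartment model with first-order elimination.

68.2 h

t = ln(C₀ / C) / k = ln(6.980 / 2.46) / 0.01530
  = ln(2.837) / 0.01530 = 1.043 / 0.01530 = 68.17 h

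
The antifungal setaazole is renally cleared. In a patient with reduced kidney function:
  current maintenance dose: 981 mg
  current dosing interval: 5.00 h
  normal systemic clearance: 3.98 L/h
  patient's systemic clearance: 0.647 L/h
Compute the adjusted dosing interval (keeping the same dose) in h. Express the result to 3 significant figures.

30.8 h

To keep the same average steady-state level, dosing rate must scale with clearance.
CL ratio = 0.647 / 3.98 = 0.1626
New interval (same dose) = 5.00 / 0.1626 = 30.75 h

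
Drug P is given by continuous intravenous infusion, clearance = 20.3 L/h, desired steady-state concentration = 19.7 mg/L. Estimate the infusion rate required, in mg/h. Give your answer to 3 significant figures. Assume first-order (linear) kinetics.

At steady state, infusion rate R₀ = Css × CL = 19.7 × 20.30 = 399.9 mg/h

400 mg/h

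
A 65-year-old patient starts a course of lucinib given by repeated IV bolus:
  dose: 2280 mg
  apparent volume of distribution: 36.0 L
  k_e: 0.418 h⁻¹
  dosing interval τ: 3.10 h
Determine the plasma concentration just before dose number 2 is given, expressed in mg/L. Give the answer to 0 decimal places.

C₀ per dose = Dose / Vd = 2280 / 36.0 = 63.33 mg/L
Fraction remaining after one interval: r = e^(−kτ) = e^(−0.4180 × 3.10) = 0.2737
Before dose 2, 1 dose has been given (aged 1τ).
C_trough = C₀ × r = 63.33 × 0.2737 = 17.33 mg/L

17 mg/L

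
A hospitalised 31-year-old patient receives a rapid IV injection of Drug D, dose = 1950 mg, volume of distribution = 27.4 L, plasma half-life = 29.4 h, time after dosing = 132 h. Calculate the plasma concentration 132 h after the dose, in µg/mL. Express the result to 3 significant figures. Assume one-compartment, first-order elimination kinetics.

C₀ = Dose / Vd = 1950 / 27.4 = 71.17 mg/L
k = ln2 / t½ = 0.693147 / 29.4 = 0.02358 h⁻¹
C = C₀ · e^(−k·t) = 71.17 × e^(−0.02358 × 132)
  = 71.17 × 0.04449 = 3.166 mg/L
(3.166 mg/L = 3.166 µg/mL)

3.17 µg/mL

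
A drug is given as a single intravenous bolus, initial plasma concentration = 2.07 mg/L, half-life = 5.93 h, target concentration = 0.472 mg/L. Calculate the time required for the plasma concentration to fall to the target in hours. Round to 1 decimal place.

12.6 h

k = ln2 / t½ = 0.693147 / 5.93 = 0.1169 h⁻¹
t = ln(C₀ / C) / k = ln(2.070 / 0.472) / 0.1169
  = ln(4.386) / 0.1169 = 1.478 / 0.1169 = 12.64 h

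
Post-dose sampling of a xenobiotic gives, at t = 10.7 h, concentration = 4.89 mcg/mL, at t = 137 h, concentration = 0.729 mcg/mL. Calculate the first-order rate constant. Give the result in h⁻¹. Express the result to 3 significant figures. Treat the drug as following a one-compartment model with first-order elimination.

k = ln(C₁/C₂) / (t₂ − t₁) = ln(4.89/0.729) / (137 − 10.7)
  = 1.903 / 126.3 = 0.01507 h⁻¹

0.0151 h⁻¹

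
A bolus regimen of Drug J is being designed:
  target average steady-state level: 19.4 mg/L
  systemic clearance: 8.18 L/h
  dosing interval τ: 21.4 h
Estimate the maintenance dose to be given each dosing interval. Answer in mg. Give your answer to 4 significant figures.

3396 mg

At steady state, Dose/τ = Css × CL.
Dose = Css × CL × τ = 19.4 × 8.180 × 21.4 = 3396 mg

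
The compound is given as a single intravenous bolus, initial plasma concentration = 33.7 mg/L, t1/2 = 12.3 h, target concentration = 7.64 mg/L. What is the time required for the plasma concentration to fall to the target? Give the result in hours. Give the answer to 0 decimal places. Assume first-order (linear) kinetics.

k = ln2 / t½ = 0.693147 / 12.3 = 0.05635 h⁻¹
t = ln(C₀ / C) / k = ln(33.70 / 7.64) / 0.05635
  = ln(4.411) / 0.05635 = 1.484 / 0.05635 = 26.34 h

26 h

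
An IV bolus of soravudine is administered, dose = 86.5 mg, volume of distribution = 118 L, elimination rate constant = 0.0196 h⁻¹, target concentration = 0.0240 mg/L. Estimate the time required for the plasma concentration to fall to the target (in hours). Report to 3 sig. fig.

174 h

C₀ = Dose / Vd = 86.50 / 118 = 0.7331 mg/L
t = ln(C₀ / C) / k = ln(0.7331 / 0.0240) / 0.01960
  = ln(30.55) / 0.01960 = 3.419 / 0.01960 = 174.4 h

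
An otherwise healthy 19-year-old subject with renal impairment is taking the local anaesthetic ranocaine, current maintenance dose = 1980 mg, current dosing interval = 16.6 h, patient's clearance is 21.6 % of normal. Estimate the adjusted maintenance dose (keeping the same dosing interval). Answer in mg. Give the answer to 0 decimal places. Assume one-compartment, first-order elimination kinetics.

428 mg

To keep the same average steady-state level, dosing rate must scale with clearance.
CL ratio = 21.6 / 100 = 0.2160
New dose (same interval) = 1980 × 0.2160 = 427.7 mg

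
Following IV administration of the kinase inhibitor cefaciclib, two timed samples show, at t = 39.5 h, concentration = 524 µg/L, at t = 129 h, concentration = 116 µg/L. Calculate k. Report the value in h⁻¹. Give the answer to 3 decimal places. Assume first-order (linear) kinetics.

k = ln(C₁/C₂) / (t₂ − t₁) = ln(524/116) / (129 − 39.5)
  = 1.508 / 89.50 = 0.01685 h⁻¹

0.017 h⁻¹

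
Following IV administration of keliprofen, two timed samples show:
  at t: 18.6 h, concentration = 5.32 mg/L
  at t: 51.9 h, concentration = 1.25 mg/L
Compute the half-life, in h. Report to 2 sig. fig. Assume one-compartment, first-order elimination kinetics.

k = ln(C₁/C₂) / (t₂ − t₁) = ln(5.32/1.25) / (51.9 − 18.6)
  = 1.448 / 33.30 = 0.04348 h⁻¹
t½ = ln2 / k = 0.693147 / 0.04348 = 15.94 h

16 h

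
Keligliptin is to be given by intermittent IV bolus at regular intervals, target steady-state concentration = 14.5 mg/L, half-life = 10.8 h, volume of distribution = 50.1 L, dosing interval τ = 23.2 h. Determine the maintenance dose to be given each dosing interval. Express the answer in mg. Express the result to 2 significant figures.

1100 mg

k = ln2 / t½ = 0.693147 / 10.8 = 0.06418 h⁻¹
CL = k × Vd = 0.06418 × 50.1 = 3.215 L/h
At steady state, Dose/τ = Css × CL.
Dose = Css × CL × τ = 14.5 × 3.215 × 23.2 = 1082 mg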